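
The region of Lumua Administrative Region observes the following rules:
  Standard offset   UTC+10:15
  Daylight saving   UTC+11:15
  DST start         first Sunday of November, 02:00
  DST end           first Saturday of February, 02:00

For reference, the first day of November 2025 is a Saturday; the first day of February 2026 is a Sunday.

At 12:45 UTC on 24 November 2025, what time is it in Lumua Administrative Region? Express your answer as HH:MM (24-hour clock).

1 November 2025 is a Saturday, so the first Sunday is November 2.
1 February 2026 is a Sunday, so the first Saturday is February 7.
At the standard offset (UTC+10:15), 12:45 UTC + 10h15m = 23:00 Lumua Administrative Region standard time.
The standard-time date in Lumua Administrative Region, 24 November 2025, falls between 2 November 2025 and 7 February 2026, so daylight saving is in effect and Lumua Administrative Region is at UTC+11:15.
12:45 UTC + 11h15m = 00:00 local (rolling into the next day, 25 November 2025).

00:00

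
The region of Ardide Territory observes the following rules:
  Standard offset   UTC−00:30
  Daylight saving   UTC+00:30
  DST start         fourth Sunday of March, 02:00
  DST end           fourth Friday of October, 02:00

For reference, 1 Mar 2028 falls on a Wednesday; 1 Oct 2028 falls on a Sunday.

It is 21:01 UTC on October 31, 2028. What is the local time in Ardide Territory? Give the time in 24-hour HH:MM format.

1 March 2028 is a Wednesday, so the first Sunday is March 5 and the fourth is March 26.
1 October 2028 is a Sunday, so the first Friday is October 6 and the fourth is October 27.
At the standard offset (UTC−00:30), 21:01 UTC − 0h30m = 20:31 Ardide Territory standard time.
Daylight saving runs 26 March – 27 October; the standard-time date in Ardide Territory, October 31, 2028, is outside that window, so Ardide Territory is on standard time at UTC−00:30.
21:01 UTC − 0h30m = 20:31 local.

20:31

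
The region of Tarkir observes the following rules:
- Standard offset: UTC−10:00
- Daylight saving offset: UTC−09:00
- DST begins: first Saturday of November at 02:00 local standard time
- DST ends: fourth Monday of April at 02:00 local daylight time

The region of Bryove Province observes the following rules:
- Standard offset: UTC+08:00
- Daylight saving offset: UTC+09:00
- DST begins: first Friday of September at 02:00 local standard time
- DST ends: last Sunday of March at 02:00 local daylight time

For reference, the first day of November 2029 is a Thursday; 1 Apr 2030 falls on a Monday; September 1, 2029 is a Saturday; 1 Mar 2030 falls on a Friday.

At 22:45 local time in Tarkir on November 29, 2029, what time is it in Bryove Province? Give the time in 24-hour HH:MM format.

1 November 2029 is a Thursday, so the first Saturday is November 3.
1 April 2030 is a Monday, so the first Monday is April 1 and the fourth is April 22.
Daylight saving runs 3 November 2029 – 22 April 2030; November 29, 2029 is inside that window, so Tarkir is at UTC−09:00.
22:45 Tarkir + 9h = 07:45 UTC (rolling into the next day, 30 November 2029).
1 September 2029 is a Saturday, so the first Friday is September 7.
1 March 2030 is a Friday, so Sundays fall on 3, 10, 17, 24, 31; the last is March 31.
At the standard offset (UTC+08:00), 07:45 UTC + 8h = 15:45 Bryove Province standard time.
Daylight saving runs 7 September 2029 – 31 March 2030; the standard-time date in Bryove Province, November 30, 2029, is inside that window, so Bryove Province is at UTC+09:00.
07:45 UTC + 9h = 16:45 Bryove Province.

16:45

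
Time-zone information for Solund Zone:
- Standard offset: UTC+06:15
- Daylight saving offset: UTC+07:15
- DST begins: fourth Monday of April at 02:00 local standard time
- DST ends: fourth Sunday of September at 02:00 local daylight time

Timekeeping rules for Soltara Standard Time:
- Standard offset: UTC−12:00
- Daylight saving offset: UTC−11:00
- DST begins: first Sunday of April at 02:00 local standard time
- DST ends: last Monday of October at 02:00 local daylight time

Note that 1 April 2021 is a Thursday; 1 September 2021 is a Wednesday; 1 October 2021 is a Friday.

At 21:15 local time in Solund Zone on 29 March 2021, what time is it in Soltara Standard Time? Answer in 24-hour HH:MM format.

1 April 2021 is a Thursday, so the first Monday is April 5 and the fourth is April 26.
1 September 2021 is a Wednesday, so the first Sunday is September 5 and the fourth is September 26.
Daylight saving runs 26 April – 26 September; 29 March 2021 is outside that window, so Solund Zone is on standard time at UTC+06:15.
21:15 Solund Zone − 6h15m = 15:00 UTC.
1 April 2021 is a Thursday, so the first Sunday is April 4.
1 October 2021 is a Friday, so Mondays fall on 4, 11, 18, 25; the last is October 25.
At the standard offset (UTC−12:00), 15:00 UTC − 12h = 03:00 Soltara Standard Time standard time.
The standard-time date in Soltara Standard Time, 29 March 2021, is outside the daylight-saving period (4 April – 25 October), so Soltara Standard Time is on standard time, UTC−12:00.
15:00 UTC − 12h = 03:00 Soltara Standard Time.

03:00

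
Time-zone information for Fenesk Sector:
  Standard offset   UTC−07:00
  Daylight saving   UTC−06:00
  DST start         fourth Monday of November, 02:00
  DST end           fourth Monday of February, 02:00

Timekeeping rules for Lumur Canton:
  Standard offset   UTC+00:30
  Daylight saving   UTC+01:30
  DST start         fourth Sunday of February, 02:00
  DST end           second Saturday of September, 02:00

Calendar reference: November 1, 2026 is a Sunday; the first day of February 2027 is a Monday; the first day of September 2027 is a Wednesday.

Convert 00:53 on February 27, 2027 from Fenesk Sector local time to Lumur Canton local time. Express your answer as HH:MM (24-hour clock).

08:23

1 November 2026 is a Sunday, so the first Monday is November 2 and the fourth is November 23.
1 February 2027 is a Monday, so the first Monday is February 1 and the fourth is February 22.
February 27, 2027 does not fall between 23 November 2026 and 22 February 2027, so daylight saving is not in effect and Fenesk Sector is at UTC−07:00.
00:53 Fenesk Sector + 7h = 07:53 UTC.
1 February 2027 is a Monday, so the first Sunday is February 7 and the fourth is February 28.
1 September 2027 is a Wednesday, so the first Saturday is September 4 and the second is September 11.
At the standard offset (UTC+00:30), 07:53 UTC + 0h30m = 08:23 Lumur Canton standard time.
Daylight saving runs 28 February – 11 September; the standard-time date in Lumur Canton, February 27, 2027, is outside that window, so Lumur Canton is on standard time at UTC+00:30.
07:53 UTC + 0h30m = 08:23 Lumur Canton.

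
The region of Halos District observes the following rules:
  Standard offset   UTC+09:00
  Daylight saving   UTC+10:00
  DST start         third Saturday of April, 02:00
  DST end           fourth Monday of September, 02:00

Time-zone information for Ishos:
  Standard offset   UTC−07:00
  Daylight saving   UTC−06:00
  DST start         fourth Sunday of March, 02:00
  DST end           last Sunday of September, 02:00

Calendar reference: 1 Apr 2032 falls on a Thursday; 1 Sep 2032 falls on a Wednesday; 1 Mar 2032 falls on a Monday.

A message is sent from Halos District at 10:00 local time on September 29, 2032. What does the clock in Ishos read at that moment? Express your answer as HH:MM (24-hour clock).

18:00

1 April 2032 is a Thursday, so the first Saturday is April 3 and the third is April 17.
1 September 2032 is a Wednesday, so the first Monday is September 6 and the fourth is September 27.
September 29, 2032 does not fall between 17 April and 27 September, so daylight saving is not in effect and Halos District is at UTC+09:00.
10:00 Halos District − 9h = 01:00 UTC.
1 March 2032 is a Monday, so the first Sunday is March 7 and the fourth is March 28.
1 September 2032 is a Wednesday, so Sundays fall on 5, 12, 19, 26; the last is September 26.
At the standard offset (UTC−07:00), 01:00 UTC − 7h = 18:00 Ishos standard time (rolling into the previous day, 28 September 2032).
The standard-time date in Ishos, September 28, 2032, does not fall between 28 March and 26 September, so daylight saving is not in effect and Ishos is at UTC−07:00.
01:00 UTC − 7h = 18:00 Ishos (rolling into the previous day, 28 September 2032).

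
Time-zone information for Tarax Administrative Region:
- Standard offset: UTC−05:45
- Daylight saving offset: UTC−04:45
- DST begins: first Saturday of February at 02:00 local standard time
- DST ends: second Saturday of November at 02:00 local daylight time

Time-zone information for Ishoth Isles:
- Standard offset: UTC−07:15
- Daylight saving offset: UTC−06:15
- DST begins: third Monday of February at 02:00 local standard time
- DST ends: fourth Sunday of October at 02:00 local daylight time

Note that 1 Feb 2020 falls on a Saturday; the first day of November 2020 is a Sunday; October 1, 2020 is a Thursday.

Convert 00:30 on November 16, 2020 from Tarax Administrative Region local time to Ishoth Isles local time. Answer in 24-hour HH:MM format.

23:00

1 February 2020 is a Saturday, so the first Saturday is February 1.
1 November 2020 is a Sunday, so the first Saturday is November 7 and the second is November 14.
Daylight saving runs 1 February – 14 November; November 16, 2020 is outside that window, so Tarax Administrative Region is on standard time at UTC−05:45.
00:30 Tarax Administrative Region + 5h45m = 06:15 UTC.
1 February 2020 is a Saturday, so the first Monday is February 3 and the third is February 17.
1 October 2020 is a Thursday, so the first Sunday is October 4 and the fourth is October 25.
At the standard offset (UTC−07:15), 06:15 UTC − 7h15m = 23:00 Ishoth Isles standard time (rolling into the previous day, 15 November 2020).
The standard-time date in Ishoth Isles, November 15, 2020, does not fall between 17 February and 25 October, so daylight saving is not in effect and Ishoth Isles is at UTC−07:15.
06:15 UTC − 7h15m = 23:00 Ishoth Isles (rolling into the previous day, 15 November 2020).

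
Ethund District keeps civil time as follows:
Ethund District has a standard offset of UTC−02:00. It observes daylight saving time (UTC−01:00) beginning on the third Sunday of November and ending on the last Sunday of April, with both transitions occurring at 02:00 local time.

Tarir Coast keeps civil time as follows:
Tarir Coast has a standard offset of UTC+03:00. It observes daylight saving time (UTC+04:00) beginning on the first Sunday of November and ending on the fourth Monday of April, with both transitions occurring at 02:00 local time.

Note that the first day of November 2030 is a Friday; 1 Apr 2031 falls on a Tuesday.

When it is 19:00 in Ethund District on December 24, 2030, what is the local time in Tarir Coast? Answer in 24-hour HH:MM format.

00:00

1 November 2030 is a Friday, so the first Sunday is November 3 and the third is November 17.
1 April 2031 is a Tuesday, so Sundays fall on 6, 13, 20, 27; the last is April 27.
December 24, 2030 lies within the daylight-saving period (17 November 2030 – 27 April 2031), so Ethund District is on daylight time, UTC−01:00.
19:00 Ethund District + 1h = 20:00 UTC.
1 November 2030 is a Friday, so the first Sunday is November 3.
1 April 2031 is a Tuesday, so the first Monday is April 7 and the fourth is April 28.
At the standard offset (UTC+03:00), 20:00 UTC + 3h = 23:00 Tarir Coast standard time.
The standard-time date in Tarir Coast, December 24, 2030, lies within the daylight-saving period (3 November 2030 – 28 April 2031), so Tarir Coast is on daylight time, UTC+04:00.
20:00 UTC + 4h = 00:00 Tarir Coast (rolling into the next day, 25 December 2030).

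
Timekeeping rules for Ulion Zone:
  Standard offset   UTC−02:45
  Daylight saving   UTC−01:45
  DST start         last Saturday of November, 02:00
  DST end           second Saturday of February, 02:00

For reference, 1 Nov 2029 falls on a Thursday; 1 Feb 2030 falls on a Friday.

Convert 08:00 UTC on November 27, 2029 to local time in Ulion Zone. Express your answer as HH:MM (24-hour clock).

06:15

1 November 2029 is a Thursday, so Saturdays fall on 3, 10, 17, 24; the last is November 24.
1 February 2030 is a Friday, so the first Saturday is February 2 and the second is February 9.
At the standard offset (UTC−02:45), 08:00 UTC − 2h45m = 05:15 Ulion Zone standard time.
The standard-time date in Ulion Zone, November 27, 2029, lies within the daylight-saving period (24 November 2029 – 9 February 2030), so Ulion Zone is on daylight time, UTC−01:45.
08:00 UTC − 1h45m = 06:15 local.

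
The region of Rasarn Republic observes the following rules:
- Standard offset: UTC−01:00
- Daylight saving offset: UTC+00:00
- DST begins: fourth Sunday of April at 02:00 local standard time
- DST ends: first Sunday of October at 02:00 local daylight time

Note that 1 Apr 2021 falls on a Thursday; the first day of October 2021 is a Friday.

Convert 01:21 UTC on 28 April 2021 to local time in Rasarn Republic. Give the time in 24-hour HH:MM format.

1 April 2021 is a Thursday, so the first Sunday is April 4 and the fourth is April 25.
1 October 2021 is a Friday, so the first Sunday is October 3.
At the standard offset (UTC−01:00), 01:21 UTC − 1h = 00:21 Rasarn Republic standard time.
Daylight saving runs 25 April – 3 October; the standard-time date in Rasarn Republic, 28 April 2021, is inside that window, so Rasarn Republic is at UTC+00:00.
01:21 UTC + 0h = 01:21 local.

01:21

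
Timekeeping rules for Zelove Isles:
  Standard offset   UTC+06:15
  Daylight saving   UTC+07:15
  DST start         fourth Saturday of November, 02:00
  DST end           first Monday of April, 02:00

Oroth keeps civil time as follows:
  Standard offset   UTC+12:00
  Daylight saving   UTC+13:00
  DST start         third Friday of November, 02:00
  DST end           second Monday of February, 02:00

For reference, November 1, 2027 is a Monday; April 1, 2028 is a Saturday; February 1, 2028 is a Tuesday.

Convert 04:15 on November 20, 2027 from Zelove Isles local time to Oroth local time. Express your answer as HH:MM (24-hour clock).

1 November 2027 is a Monday, so the first Saturday is November 6 and the fourth is November 27.
1 April 2028 is a Saturday, so the first Monday is April 3.
Daylight saving runs 27 November 2027 – 3 April 2028; November 20, 2027 is outside that window, so Zelove Isles is on standard time at UTC+06:15.
04:15 Zelove Isles − 6h15m = 22:00 UTC (rolling into the previous day, 19 November 2027).
1 November 2027 is a Monday, so the first Friday is November 5 and the third is November 19.
1 February 2028 is a Tuesday, so the first Monday is February 7 and the second is February 14.
At the standard offset (UTC+12:00), 22:00 UTC + 12h = 10:00 Oroth standard time (rolling into the next day, 20 November 2027).
Daylight saving runs 19 November 2027 – 14 February 2028; the standard-time date in Oroth, November 20, 2027, is inside that window, so Oroth is at UTC+13:00.
22:00 UTC + 13h = 11:00 Oroth (rolling into the next day, 20 November 2027).

11:00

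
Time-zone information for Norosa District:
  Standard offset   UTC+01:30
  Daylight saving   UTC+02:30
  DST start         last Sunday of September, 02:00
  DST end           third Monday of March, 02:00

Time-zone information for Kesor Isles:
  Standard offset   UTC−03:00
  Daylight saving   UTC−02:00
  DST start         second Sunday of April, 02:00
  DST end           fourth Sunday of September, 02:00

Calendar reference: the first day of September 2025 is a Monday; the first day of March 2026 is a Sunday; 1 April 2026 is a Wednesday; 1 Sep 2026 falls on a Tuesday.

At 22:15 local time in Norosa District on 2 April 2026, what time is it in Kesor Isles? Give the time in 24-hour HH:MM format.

1 September 2025 is a Monday, so Sundays fall on 7, 14, 21, 28; the last is September 28.
1 March 2026 is a Sunday, so the first Monday is March 2 and the third is March 16.
2 April 2026 is outside the daylight-saving period (28 September 2025 – 16 March 2026), so Norosa District is on standard time, UTC+01:30.
22:15 Norosa District − 1h30m = 20:45 UTC.
1 April 2026 is a Wednesday, so the first Sunday is April 5 and the second is April 12.
1 September 2026 is a Tuesday, so the first Sunday is September 6 and the fourth is September 27.
At the standard offset (UTC−03:00), 20:45 UTC − 3h = 17:45 Kesor Isles standard time.
The standard-time date in Kesor Isles, 2 April 2026, does not fall between 12 April and 27 September, so daylight saving is not in effect and Kesor Isles is at UTC−03:00.
20:45 UTC − 3h = 17:45 Kesor Isles.

17:45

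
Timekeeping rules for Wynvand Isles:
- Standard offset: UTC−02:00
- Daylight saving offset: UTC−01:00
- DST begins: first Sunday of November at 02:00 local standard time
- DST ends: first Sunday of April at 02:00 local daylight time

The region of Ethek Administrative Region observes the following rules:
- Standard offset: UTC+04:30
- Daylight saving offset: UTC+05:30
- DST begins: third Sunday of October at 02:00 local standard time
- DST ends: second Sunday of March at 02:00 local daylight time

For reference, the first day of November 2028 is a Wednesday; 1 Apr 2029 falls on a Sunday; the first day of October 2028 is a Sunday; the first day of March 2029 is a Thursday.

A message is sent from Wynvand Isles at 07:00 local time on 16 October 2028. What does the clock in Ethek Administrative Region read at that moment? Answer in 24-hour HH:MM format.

14:30

1 November 2028 is a Wednesday, so the first Sunday is November 5.
1 April 2029 is a Sunday, so the first Sunday is April 1.
16 October 2028 is outside the daylight-saving period (5 November 2028 – 1 April 2029), so Wynvand Isles is on standard time, UTC−02:00.
07:00 Wynvand Isles + 2h = 09:00 UTC.
1 October 2028 is a Sunday, so the first Sunday is October 1 and the third is October 15.
1 March 2029 is a Thursday, so the first Sunday is March 4 and the second is March 11.
At the standard offset (UTC+04:30), 09:00 UTC + 4h30m = 13:30 Ethek Administrative Region standard time.
The standard-time date in Ethek Administrative Region, 16 October 2028, falls between 15 October 2028 and 11 March 2029, so daylight saving is in effect and Ethek Administrative Region is at UTC+05:30.
09:00 UTC + 5h30m = 14:30 Ethek Administrative Region.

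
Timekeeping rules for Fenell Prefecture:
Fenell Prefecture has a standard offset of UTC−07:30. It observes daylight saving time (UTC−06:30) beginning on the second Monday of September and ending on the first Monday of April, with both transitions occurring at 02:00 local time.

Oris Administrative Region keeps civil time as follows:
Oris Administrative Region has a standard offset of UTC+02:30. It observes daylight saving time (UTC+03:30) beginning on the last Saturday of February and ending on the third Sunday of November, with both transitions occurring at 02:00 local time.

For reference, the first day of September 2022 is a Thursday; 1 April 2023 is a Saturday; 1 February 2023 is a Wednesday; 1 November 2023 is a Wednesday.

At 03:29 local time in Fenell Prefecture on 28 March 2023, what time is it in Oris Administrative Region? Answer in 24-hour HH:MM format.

1 September 2022 is a Thursday, so the first Monday is September 5 and the second is September 12.
1 April 2023 is a Saturday, so the first Monday is April 3.
Daylight saving runs 12 September 2022 – 3 April 2023; 28 March 2023 is inside that window, so Fenell Prefecture is at UTC−06:30.
03:29 Fenell Prefecture + 6h30m = 09:59 UTC.
1 February 2023 is a Wednesday, so Saturdays fall on 4, 11, 18, 25; the last is February 25.
1 November 2023 is a Wednesday, so the first Sunday is November 5 and the third is November 19.
At the standard offset (UTC+02:30), 09:59 UTC + 2h30m = 12:29 Oris Administrative Region standard time.
The standard-time date in Oris Administrative Region, 28 March 2023, lies within the daylight-saving period (25 February – 19 November), so Oris Administrative Region is on daylight time, UTC+03:30.
09:59 UTC + 3h30m = 13:29 Oris Administrative Region.

13:29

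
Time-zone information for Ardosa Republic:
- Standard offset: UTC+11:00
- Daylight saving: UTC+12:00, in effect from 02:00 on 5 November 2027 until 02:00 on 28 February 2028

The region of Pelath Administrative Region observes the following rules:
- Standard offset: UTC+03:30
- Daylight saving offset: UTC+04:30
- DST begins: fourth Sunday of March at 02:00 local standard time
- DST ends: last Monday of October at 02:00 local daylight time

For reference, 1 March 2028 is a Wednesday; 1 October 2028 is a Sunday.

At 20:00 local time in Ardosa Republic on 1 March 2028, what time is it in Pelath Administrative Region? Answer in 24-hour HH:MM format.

Daylight saving runs 5 November 2027 – 28 February 2028; 1 March 2028 is outside that window, so Ardosa Republic is on standard time at UTC+11:00.
20:00 Ardosa Republic − 11h = 09:00 UTC.
1 March 2028 is a Wednesday, so the first Sunday is March 5 and the fourth is March 26.
1 October 2028 is a Sunday, so Mondays fall on 2, 9, 16, 23, 30; the last is October 30.
At the standard offset (UTC+03:30), 09:00 UTC + 3h30m = 12:30 Pelath Administrative Region standard time.
The standard-time date in Pelath Administrative Region, 1 March 2028, does not fall between 26 March and 30 October, so daylight saving is not in effect and Pelath Administrative Region is at UTC+03:30.
09:00 UTC + 3h30m = 12:30 Pelath Administrative Region.

12:30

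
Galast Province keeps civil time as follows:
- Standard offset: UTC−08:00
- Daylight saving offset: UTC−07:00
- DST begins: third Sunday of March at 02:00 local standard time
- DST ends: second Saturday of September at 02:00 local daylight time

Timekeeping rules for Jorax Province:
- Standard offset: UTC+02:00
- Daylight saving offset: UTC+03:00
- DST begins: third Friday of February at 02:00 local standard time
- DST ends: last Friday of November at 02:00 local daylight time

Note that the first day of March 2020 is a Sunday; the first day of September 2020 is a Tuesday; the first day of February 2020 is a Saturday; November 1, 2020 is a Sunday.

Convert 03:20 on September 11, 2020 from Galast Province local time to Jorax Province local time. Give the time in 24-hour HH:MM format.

13:20

1 March 2020 is a Sunday, so the first Sunday is March 1 and the third is March 15.
1 September 2020 is a Tuesday, so the first Saturday is September 5 and the second is September 12.
September 11, 2020 lies within the daylight-saving period (15 March – 12 September), so Galast Province is on daylight time, UTC−07:00.
03:20 Galast Province + 7h = 10:20 UTC.
1 February 2020 is a Saturday, so the first Friday is February 7 and the third is February 21.
1 November 2020 is a Sunday, so Fridays fall on 6, 13, 20, 27; the last is November 27.
At the standard offset (UTC+02:00), 10:20 UTC + 2h = 12:20 Jorax Province standard time.
The standard-time date in Jorax Province, September 11, 2020, falls between 21 February and 27 November, so daylight saving is in effect and Jorax Province is at UTC+03:00.
10:20 UTC + 3h = 13:20 Jorax Province.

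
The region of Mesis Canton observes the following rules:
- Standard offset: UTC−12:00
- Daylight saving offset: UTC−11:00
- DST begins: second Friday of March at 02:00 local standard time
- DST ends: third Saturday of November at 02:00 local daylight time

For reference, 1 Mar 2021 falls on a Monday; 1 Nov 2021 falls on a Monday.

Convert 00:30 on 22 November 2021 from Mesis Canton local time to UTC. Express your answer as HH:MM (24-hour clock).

1 March 2021 is a Monday, so the first Friday is March 5 and the second is March 12.
1 November 2021 is a Monday, so the first Saturday is November 6 and the third is November 20.
Daylight saving runs 12 March – 20 November; 22 November 2021 is outside that window, so Mesis Canton is on standard time at UTC−12:00.
00:30 local + 12h = 12:30 UTC.

12:30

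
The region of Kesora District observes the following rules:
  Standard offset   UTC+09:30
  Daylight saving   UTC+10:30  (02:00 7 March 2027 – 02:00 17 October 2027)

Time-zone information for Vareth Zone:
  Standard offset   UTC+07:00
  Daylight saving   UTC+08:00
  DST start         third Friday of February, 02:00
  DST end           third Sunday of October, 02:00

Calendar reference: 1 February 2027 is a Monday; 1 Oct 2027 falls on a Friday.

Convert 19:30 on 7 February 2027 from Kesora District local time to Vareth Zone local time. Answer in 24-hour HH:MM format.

17:00

7 February 2027 does not fall between 7 March and 17 October, so daylight saving is not in effect and Kesora District is at UTC+09:30.
19:30 Kesora District − 9h30m = 10:00 UTC.
1 February 2027 is a Monday, so the first Friday is February 5 and the third is February 19.
1 October 2027 is a Friday, so the first Sunday is October 3 and the third is October 17.
At the standard offset (UTC+07:00), 10:00 UTC + 7h = 17:00 Vareth Zone standard time.
Daylight saving runs 19 February – 17 October; the standard-time date in Vareth Zone, 7 February 2027, is outside that window, so Vareth Zone is on standard time at UTC+07:00.
10:00 UTC + 7h = 17:00 Vareth Zone.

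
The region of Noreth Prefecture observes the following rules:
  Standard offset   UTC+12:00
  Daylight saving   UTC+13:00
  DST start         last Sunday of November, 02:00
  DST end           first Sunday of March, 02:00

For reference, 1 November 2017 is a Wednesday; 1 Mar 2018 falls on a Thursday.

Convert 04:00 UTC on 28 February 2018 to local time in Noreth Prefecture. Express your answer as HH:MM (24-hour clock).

1 November 2017 is a Wednesday, so Sundays fall on 5, 12, 19, 26; the last is November 26.
1 March 2018 is a Thursday, so the first Sunday is March 4.
At the standard offset (UTC+12:00), 04:00 UTC + 12h = 16:00 Noreth Prefecture standard time.
Daylight saving runs 26 November 2017 – 4 March 2018; the standard-time date in Noreth Prefecture, 28 February 2018, is inside that window, so Noreth Prefecture is at UTC+13:00.
04:00 UTC + 13h = 17:00 local.

17:00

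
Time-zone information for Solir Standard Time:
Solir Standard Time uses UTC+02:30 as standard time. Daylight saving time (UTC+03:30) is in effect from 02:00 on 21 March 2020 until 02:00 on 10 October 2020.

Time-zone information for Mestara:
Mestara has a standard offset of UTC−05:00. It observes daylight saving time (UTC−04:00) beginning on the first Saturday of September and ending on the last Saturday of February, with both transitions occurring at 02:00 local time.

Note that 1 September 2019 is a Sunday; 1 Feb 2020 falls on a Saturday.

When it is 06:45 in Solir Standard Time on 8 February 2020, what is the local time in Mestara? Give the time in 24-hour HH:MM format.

00:15

8 February 2020 is outside the daylight-saving period (21 March – 10 October), so Solir Standard Time is on standard time, UTC+02:30.
06:45 Solir Standard Time − 2h30m = 04:15 UTC.
1 September 2019 is a Sunday, so the first Saturday is September 7.
1 February 2020 is a Saturday, so Saturdays fall on 1, 8, 15, 22, 29; the last is February 29.
At the standard offset (UTC−05:00), 04:15 UTC − 5h = 23:15 Mestara standard time (rolling into the previous day, 7 February 2020).
The standard-time date in Mestara, 7 February 2020, falls between 7 September 2019 and 29 February 2020, so daylight saving is in effect and Mestara is at UTC−04:00.
04:15 UTC − 4h = 00:15 Mestara.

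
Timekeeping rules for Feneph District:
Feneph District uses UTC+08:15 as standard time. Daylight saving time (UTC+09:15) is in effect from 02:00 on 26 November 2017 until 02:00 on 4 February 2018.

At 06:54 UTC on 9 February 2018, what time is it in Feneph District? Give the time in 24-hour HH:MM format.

15:09

At the standard offset (UTC+08:15), 06:54 UTC + 8h15m = 15:09 Feneph District standard time.
Daylight saving runs 26 November 2017 – 4 February 2018; the standard-time date in Feneph District, 9 February 2018, is outside that window, so Feneph District is on standard time at UTC+08:15.
06:54 UTC + 8h15m = 15:09 local.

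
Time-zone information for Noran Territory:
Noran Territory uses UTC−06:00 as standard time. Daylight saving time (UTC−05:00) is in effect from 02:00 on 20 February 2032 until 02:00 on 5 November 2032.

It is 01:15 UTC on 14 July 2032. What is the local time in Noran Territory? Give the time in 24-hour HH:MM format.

At the standard offset (UTC−06:00), 01:15 UTC − 6h = 19:15 Noran Territory standard time (rolling into the previous day, 13 July 2032).
The standard-time date in Noran Territory, 13 July 2032, lies within the daylight-saving period (20 February – 5 November), so Noran Territory is on daylight time, UTC−05:00.
01:15 UTC − 5h = 20:15 local (rolling into the previous day, 13 July 2032).

20:15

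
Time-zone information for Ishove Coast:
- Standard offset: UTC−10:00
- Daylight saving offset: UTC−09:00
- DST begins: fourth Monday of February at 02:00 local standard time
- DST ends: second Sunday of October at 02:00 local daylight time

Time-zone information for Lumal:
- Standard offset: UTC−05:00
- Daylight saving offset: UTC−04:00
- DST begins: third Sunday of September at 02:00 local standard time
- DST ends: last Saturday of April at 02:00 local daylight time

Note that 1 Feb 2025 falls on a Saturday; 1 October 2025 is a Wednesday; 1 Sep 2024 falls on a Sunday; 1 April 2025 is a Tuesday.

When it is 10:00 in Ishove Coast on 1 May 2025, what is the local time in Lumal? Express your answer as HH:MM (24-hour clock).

14:00

1 February 2025 is a Saturday, so the first Monday is February 3 and the fourth is February 24.
1 October 2025 is a Wednesday, so the first Sunday is October 5 and the second is October 12.
1 May 2025 falls between 24 February and 12 October, so daylight saving is in effect and Ishove Coast is at UTC−09:00.
10:00 Ishove Coast + 9h = 19:00 UTC.
1 September 2024 is a Sunday, so the first Sunday is September 1 and the third is September 15.
1 April 2025 is a Tuesday, so Saturdays fall on 5, 12, 19, 26; the last is April 26.
At the standard offset (UTC−05:00), 19:00 UTC − 5h = 14:00 Lumal standard time.
The standard-time date in Lumal, 1 May 2025, is outside the daylight-saving period (15 September 2024 – 26 April 2025), so Lumal is on standard time, UTC−05:00.
19:00 UTC − 5h = 14:00 Lumal.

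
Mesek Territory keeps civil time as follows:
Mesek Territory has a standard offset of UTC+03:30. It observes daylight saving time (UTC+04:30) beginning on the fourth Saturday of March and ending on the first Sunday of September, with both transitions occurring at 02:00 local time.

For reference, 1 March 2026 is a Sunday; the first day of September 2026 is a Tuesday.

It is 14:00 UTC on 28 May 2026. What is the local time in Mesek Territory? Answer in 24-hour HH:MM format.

1 March 2026 is a Sunday, so the first Saturday is March 7 and the fourth is March 28.
1 September 2026 is a Tuesday, so the first Sunday is September 6.
At the standard offset (UTC+03:30), 14:00 UTC + 3h30m = 17:30 Mesek Territory standard time.
The standard-time date in Mesek Territory, 28 May 2026, lies within the daylight-saving period (28 March – 6 September), so Mesek Territory is on daylight time, UTC+04:30.
14:00 UTC + 4h30m = 18:30 local.

18:30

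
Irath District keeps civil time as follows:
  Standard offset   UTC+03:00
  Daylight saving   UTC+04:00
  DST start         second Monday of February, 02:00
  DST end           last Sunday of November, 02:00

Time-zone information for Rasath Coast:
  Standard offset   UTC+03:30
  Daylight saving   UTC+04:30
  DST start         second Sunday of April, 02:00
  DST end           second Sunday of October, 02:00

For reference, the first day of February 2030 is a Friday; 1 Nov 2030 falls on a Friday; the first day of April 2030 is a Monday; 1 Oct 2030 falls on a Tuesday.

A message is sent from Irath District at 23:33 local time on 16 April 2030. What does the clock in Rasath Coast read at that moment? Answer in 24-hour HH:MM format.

1 February 2030 is a Friday, so the first Monday is February 4 and the second is February 11.
1 November 2030 is a Friday, so Sundays fall on 3, 10, 17, 24; the last is November 24.
16 April 2030 lies within the daylight-saving period (11 February – 24 November), so Irath District is on daylight time, UTC+04:00.
23:33 Irath District − 4h = 19:33 UTC.
1 April 2030 is a Monday, so the first Sunday is April 7 and the second is April 14.
1 October 2030 is a Tuesday, so the first Sunday is October 6 and the second is October 13.
At the standard offset (UTC+03:30), 19:33 UTC + 3h30m = 23:03 Rasath Coast standard time.
The standard-time date in Rasath Coast, 16 April 2030, falls between 14 April and 13 October, so daylight saving is in effect and Rasath Coast is at UTC+04:30.
19:33 UTC + 4h30m = 00:03 Rasath Coast (rolling into the next day, 17 April 2030).

00:03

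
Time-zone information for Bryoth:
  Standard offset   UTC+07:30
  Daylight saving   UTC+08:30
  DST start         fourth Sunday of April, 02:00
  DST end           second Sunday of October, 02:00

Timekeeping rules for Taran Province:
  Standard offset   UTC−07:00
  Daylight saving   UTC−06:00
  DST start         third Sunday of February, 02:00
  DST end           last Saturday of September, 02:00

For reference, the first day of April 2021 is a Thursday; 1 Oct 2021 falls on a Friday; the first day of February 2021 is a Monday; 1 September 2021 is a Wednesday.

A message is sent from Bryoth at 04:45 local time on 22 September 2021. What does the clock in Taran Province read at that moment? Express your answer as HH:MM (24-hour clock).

14:15

1 April 2021 is a Thursday, so the first Sunday is April 4 and the fourth is April 25.
1 October 2021 is a Friday, so the first Sunday is October 3 and the second is October 10.
22 September 2021 lies within the daylight-saving period (25 April – 10 October), so Bryoth is on daylight time, UTC+08:30.
04:45 Bryoth − 8h30m = 20:15 UTC (rolling into the previous day, 21 September 2021).
1 February 2021 is a Monday, so the first Sunday is February 7 and the third is February 21.
1 September 2021 is a Wednesday, so Saturdays fall on 4, 11, 18, 25; the last is September 25.
At the standard offset (UTC−07:00), 20:15 UTC − 7h = 13:15 Taran Province standard time.
Daylight saving runs 21 February – 25 September; the standard-time date in Taran Province, 21 September 2021, is inside that window, so Taran Province is at UTC−06:00.
20:15 UTC − 6h = 14:15 Taran Province.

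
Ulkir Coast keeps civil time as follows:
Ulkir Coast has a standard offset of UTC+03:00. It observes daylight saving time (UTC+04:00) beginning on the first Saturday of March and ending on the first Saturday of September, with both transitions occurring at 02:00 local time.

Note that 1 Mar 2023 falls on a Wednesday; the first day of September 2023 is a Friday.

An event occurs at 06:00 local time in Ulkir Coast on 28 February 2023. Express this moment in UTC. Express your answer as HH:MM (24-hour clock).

03:00

1 March 2023 is a Wednesday, so the first Saturday is March 4.
1 September 2023 is a Friday, so the first Saturday is September 2.
28 February 2023 is outside the daylight-saving period (4 March – 2 September), so Ulkir Coast is on standard time, UTC+03:00.
06:00 local − 3h = 03:00 UTC.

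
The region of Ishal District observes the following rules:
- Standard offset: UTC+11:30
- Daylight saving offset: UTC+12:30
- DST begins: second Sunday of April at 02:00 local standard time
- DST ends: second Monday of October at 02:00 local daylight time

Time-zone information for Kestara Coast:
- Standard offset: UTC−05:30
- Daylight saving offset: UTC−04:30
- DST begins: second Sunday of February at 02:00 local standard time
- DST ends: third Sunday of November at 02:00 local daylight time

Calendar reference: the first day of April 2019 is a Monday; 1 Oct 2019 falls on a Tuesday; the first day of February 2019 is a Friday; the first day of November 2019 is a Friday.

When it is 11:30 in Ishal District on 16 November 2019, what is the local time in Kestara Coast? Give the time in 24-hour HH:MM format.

19:30

1 April 2019 is a Monday, so the first Sunday is April 7 and the second is April 14.
1 October 2019 is a Tuesday, so the first Monday is October 7 and the second is October 14.
Daylight saving runs 14 April – 14 October; 16 November 2019 is outside that window, so Ishal District is on standard time at UTC+11:30.
11:30 Ishal District − 11h30m = 00:00 UTC.
1 February 2019 is a Friday, so the first Sunday is February 3 and the second is February 10.
1 November 2019 is a Friday, so the first Sunday is November 3 and the third is November 17.
At the standard offset (UTC−05:30), 00:00 UTC − 5h30m = 18:30 Kestara Coast standard time (rolling into the previous day, 15 November 2019).
Daylight saving runs 10 February – 17 November; the standard-time date in Kestara Coast, 15 November 2019, is inside that window, so Kestara Coast is at UTC−04:30.
00:00 UTC − 4h30m = 19:30 Kestara Coast (rolling into the previous day, 15 November 2019).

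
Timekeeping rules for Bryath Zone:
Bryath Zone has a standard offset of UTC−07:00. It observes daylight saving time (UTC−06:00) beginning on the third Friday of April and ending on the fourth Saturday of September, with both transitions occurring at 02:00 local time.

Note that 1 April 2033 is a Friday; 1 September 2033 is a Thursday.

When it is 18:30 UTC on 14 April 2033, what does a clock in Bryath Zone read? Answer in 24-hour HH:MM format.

11:30

1 April 2033 is a Friday, so the first Friday is April 1 and the third is April 15.
1 September 2033 is a Thursday, so the first Saturday is September 3 and the fourth is September 24.
At the standard offset (UTC−07:00), 18:30 UTC − 7h = 11:30 Bryath Zone standard time.
Daylight saving runs 15 April – 24 September; the standard-time date in Bryath Zone, 14 April 2033, is outside that window, so Bryath Zone is on standard time at UTC−07:00.
18:30 UTC − 7h = 11:30 local.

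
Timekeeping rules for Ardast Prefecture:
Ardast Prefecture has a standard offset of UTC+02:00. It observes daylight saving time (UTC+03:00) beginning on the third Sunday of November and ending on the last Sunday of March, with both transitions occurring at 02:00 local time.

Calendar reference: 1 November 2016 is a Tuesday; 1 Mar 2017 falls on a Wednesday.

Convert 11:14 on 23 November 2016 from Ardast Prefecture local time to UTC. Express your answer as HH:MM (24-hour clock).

1 November 2016 is a Tuesday, so the first Sunday is November 6 and the third is November 20.
1 March 2017 is a Wednesday, so Sundays fall on 5, 12, 19, 26; the last is March 26.
Daylight saving runs 20 November 2016 – 26 March 2017; 23 November 2016 is inside that window, so Ardast Prefecture is at UTC+03:00.
11:14 local − 3h = 08:14 UTC.

08:14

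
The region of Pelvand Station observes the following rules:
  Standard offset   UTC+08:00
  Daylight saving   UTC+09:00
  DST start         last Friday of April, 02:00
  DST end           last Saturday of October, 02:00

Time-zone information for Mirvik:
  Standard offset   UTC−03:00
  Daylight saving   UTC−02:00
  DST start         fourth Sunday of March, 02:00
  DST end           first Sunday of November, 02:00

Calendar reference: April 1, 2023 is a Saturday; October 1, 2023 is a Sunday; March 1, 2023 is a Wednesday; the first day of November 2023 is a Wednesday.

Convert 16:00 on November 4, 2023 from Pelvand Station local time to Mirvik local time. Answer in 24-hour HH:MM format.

06:00

1 April 2023 is a Saturday, so Fridays fall on 7, 14, 21, 28; the last is April 28.
1 October 2023 is a Sunday, so Saturdays fall on 7, 14, 21, 28; the last is October 28.
Daylight saving runs 28 April – 28 October; November 4, 2023 is outside that window, so Pelvand Station is on standard time at UTC+08:00.
16:00 Pelvand Station − 8h = 08:00 UTC.
1 March 2023 is a Wednesday, so the first Sunday is March 5 and the fourth is March 26.
1 November 2023 is a Wednesday, so the first Sunday is November 5.
At the standard offset (UTC−03:00), 08:00 UTC − 3h = 05:00 Mirvik standard time.
The standard-time date in Mirvik, November 4, 2023, lies within the daylight-saving period (26 March – 5 November), so Mirvik is on daylight time, UTC−02:00.
08:00 UTC − 2h = 06:00 Mirvik.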